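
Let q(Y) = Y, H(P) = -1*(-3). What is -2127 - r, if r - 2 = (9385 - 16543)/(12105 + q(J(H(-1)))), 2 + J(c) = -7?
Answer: -4290871/2016 ≈ -2128.4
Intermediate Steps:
H(P) = 3
J(c) = -9 (J(c) = -2 - 7 = -9)
r = 2839/2016 (r = 2 + (9385 - 16543)/(12105 - 9) = 2 - 7158/12096 = 2 - 7158*1/12096 = 2 - 1193/2016 = 2839/2016 ≈ 1.4082)
-2127 - r = -2127 - 1*2839/2016 = -2127 - 2839/2016 = -4290871/2016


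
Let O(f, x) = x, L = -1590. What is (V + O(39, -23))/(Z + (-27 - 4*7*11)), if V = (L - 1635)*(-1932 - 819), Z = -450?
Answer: -8871952/785 ≈ -11302.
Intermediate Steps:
V = 8871975 (V = (-1590 - 1635)*(-1932 - 819) = -3225*(-2751) = 8871975)
(V + O(39, -23))/(Z + (-27 - 4*7*11)) = (8871975 - 23)/(-450 + (-27 - 4*7*11)) = 8871952/(-450 + (-27 - 28*11)) = 8871952/(-450 + (-27 - 308)) = 8871952/(-450 - 335) = 8871952/(-785) = 8871952*(-1/785) = -8871952/785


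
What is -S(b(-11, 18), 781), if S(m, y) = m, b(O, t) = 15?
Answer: -15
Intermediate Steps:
-S(b(-11, 18), 781) = -1*15 = -15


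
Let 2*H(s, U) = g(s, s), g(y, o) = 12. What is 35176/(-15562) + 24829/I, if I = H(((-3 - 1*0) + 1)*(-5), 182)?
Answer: 193088921/46686 ≈ 4135.9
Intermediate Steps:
H(s, U) = 6 (H(s, U) = (½)*12 = 6)
I = 6
35176/(-15562) + 24829/I = 35176/(-15562) + 24829/6 = 35176*(-1/15562) + 24829*(⅙) = -17588/7781 + 24829/6 = 193088921/46686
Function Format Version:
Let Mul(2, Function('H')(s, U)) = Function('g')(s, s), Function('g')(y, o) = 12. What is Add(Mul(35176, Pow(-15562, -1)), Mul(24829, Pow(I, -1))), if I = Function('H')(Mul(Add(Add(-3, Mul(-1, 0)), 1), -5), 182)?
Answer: Rational(193088921, 46686) ≈ 4135.9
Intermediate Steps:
Function('H')(s, U) = 6 (Function('H')(s, U) = Mul(Rational(1, 2), 12) = 6)
I = 6
Add(Mul(35176, Pow(-15562, -1)), Mul(24829, Pow(I, -1))) = Add(Mul(35176, Pow(-15562, -1)), Mul(24829, Pow(6, -1))) = Add(Mul(35176, Rational(-1, 15562)), Mul(24829, Rational(1, 6))) = Add(Rational(-17588, 7781), Rational(24829, 6)) = Rational(193088921, 46686)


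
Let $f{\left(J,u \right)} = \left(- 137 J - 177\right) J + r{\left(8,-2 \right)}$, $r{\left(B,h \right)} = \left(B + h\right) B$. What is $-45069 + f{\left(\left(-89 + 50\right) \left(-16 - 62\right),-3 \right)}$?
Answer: $-1268349123$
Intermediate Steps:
$r{\left(B,h \right)} = B \left(B + h\right)$
$f{\left(J,u \right)} = 48 + J \left(-177 - 137 J\right)$ ($f{\left(J,u \right)} = \left(- 137 J - 177\right) J + 8 \left(8 - 2\right) = \left(-177 - 137 J\right) J + 8 \cdot 6 = J \left(-177 - 137 J\right) + 48 = 48 + J \left(-177 - 137 J\right)$)
$-45069 + f{\left(\left(-89 + 50\right) \left(-16 - 62\right),-3 \right)} = -45069 - \left(-48 + 137 \left(-89 + 50\right)^{2} \left(-16 - 62\right)^{2} + 177 \left(-89 + 50\right) \left(-16 - 62\right)\right) = -45069 - \left(-48 + 1267765668 + 177 \left(-39\right) \left(-78\right)\right) = -45069 - \left(538386 + 1267765668\right) = -45069 - 1268304054 = -1268349123$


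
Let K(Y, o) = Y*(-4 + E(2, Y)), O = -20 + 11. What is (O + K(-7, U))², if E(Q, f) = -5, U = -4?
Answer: 2916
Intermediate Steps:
O = -9
K(Y, o) = -9*Y (K(Y, o) = Y*(-4 - 5) = Y*(-9) = -9*Y)
(O + K(-7, U))² = (-9 - 9*(-7))² = (-9 + 63)² = 54² = 2916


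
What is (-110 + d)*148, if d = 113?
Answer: 444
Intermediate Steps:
(-110 + d)*148 = (-110 + 113)*148 = 3*148 = 444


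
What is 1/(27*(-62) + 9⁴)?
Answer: 1/4887 ≈ 0.00020462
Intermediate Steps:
1/(27*(-62) + 9⁴) = 1/(-1674 + 6561) = 1/4887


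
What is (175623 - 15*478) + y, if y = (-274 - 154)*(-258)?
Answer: 278877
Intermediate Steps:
y = 110424 (y = -428*(-258) = 110424)
(175623 - 15*478) + y = (175623 - 15*478) + 110424 = (175623 - 7170) + 110424 = 168453 + 110424 = 278877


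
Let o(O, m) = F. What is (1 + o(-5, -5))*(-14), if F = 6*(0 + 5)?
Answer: -434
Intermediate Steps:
F = 30 (F = 6*5 = 30)
o(O, m) = 30
(1 + o(-5, -5))*(-14) = (1 + 30)*(-14) = 31*(-14) = -434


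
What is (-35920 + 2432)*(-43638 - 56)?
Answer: 1463224672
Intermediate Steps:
(-35920 + 2432)*(-43638 - 56) = -33488*(-43694) = 1463224672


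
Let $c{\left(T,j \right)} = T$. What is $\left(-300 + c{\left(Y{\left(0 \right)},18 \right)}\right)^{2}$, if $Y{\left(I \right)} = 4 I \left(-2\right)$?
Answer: $90000$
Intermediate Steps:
$Y{\left(I \right)} = - 8 I$
$\left(-300 + c{\left(Y{\left(0 \right)},18 \right)}\right)^{2} = \left(-300 - 0\right)^{2} = \left(-300 + 0\right)^{2} = \left(-300\right)^{2} = 90000$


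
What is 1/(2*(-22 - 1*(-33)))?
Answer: 1/22 ≈ 0.045455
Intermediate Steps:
1/(2*(-22 - 1*(-33))) = 1/(2*(-22 + 33)) = 1/(2*11) = 1/22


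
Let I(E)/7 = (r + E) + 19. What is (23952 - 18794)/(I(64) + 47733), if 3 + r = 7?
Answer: 2579/24171 ≈ 0.10670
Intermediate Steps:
r = 4 (r = -3 + 7 = 4)
I(E) = 161 + 7*E (I(E) = 7*((4 + E) + 19) = 7*(23 + E) = 161 + 7*E)
(23952 - 18794)/(I(64) + 47733) = (23952 - 18794)/((161 + 7*64) + 47733) = 5158/((161 + 448) + 47733) = 5158/(609 + 47733) = 5158/48342 = 5158*(1/48342) = 2579/24171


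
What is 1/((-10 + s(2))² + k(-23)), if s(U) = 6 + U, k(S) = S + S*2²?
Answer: -1/111 ≈ -0.0090090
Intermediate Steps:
k(S) = 5*S (k(S) = S + S*4 = S + 4*S = 5*S)
1/((-10 + s(2))² + k(-23)) = 1/((-10 + (6 + 2))² + 5*(-23)) = 1/((-10 + 8)² - 115) = 1/((-2)² - 115) = 1/(4 - 115) = 1/(-111) = -1/111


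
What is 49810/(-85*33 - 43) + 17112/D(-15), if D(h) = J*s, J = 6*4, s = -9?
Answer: -1239457/12816 ≈ -96.712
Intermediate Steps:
J = 24
D(h) = -216 (D(h) = 24*(-9) = -216)
49810/(-85*33 - 43) + 17112/D(-15) = 49810/(-85*33 - 43) + 17112/(-216) = 49810/(-2805 - 43) + 17112*(-1/216) = 49810/(-2848) - 713/9 = 49810*(-1/2848) - 713/9 = -24905/1424 - 713/9 = -1239457/12816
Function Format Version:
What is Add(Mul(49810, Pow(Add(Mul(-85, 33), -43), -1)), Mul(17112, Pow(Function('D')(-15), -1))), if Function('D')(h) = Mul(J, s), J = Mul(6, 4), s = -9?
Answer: Rational(-1239457, 12816) ≈ -96.712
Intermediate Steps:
J = 24
Function('D')(h) = -216 (Function('D')(h) = Mul(24, -9) = -216)
Add(Mul(49810, Pow(Add(Mul(-85, 33), -43), -1)), Mul(17112, Pow(Function('D')(-15), -1))) = Add(Mul(49810, Pow(Add(Mul(-85, 33), -43), -1)), Mul(17112, Pow(-216, -1))) = Add(Mul(49810, Pow(Add(-2805, -43), -1)), Mul(17112, Rational(-1, 216))) = Add(Mul(49810, Pow(-2848, -1)), Rational(-713, 9)) = Add(Mul(49810, Rational(-1, 2848)), Rational(-713, 9)) = Add(Rational(-24905, 1424), Rational(-713, 9)) = Rational(-1239457, 12816)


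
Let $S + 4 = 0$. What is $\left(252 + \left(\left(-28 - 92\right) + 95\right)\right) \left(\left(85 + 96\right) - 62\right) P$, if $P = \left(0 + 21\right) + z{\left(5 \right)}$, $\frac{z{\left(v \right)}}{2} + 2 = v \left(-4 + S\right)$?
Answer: $-1701819$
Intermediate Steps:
$S = -4$ ($S = -4 + 0 = -4$)
$z{\left(v \right)} = -4 - 16 v$ ($z{\left(v \right)} = -4 + 2 v \left(-4 - 4\right) = -4 + 2 v \left(-8\right) = -4 + 2 \left(- 8 v\right) = -4 - 16 v$)
$P = -63$ ($P = \left(0 + 21\right) - 84 = 21 - 84 = -63$)
$\left(252 + \left(\left(-28 - 92\right) + 95\right)\right) \left(\left(85 + 96\right) - 62\right) P = \left(252 + \left(\left(-28 - 92\right) + 95\right)\right) \left(\left(85 + 96\right) - 62\right) \left(-63\right) = \left(252 + \left(-120 + 95\right)\right) \left(181 - 62\right) \left(-63\right) = \left(252 - 25\right) 119 \left(-63\right) = 227 \cdot 119 \left(-63\right) = 27013 \left(-63\right) = -1701819$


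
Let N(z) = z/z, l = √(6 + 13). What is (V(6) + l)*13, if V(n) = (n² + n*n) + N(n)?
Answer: 949 + 13*√19 ≈ 1005.7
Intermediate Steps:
l = √19 ≈ 4.3589
N(z) = 1
V(n) = 1 + 2*n² (V(n) = (n² + n*n) + 1 = (n² + n²) + 1 = 2*n² + 1 = 1 + 2*n²)
(V(6) + l)*13 = ((1 + 2*6²) + √19)*13 = ((1 + 2*36) + √19)*13 = ((1 + 72) + √19)*13 = (73 + √19)*13 = 949 + 13*√19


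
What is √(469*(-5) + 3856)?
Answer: √1511 ≈ 38.872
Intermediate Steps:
√(469*(-5) + 3856) = √(-2345 + 3856) = √1511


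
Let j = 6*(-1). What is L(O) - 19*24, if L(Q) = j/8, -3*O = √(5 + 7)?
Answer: -1827/4 ≈ -456.75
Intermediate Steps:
O = -2*√3/3 (O = -√(5 + 7)/3 = -2*√3/3 ≈ -1.1547)
j = -6
L(Q) = -¾ (L(Q) = -6/8 = -6*⅛ = -¾)
L(O) - 19*24 = -¾ - 19*24 = -¾ - 456 = -1827/4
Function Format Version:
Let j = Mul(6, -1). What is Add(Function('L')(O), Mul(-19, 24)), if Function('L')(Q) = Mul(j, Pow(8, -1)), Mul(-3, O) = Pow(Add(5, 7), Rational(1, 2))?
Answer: Rational(-1827, 4) ≈ -456.75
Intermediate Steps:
O = Mul(Rational(-2, 3), Pow(3, Rational(1, 2))) (O = Mul(Rational(-1, 3), Pow(Add(5, 7), Rational(1, 2))) = Mul(Rational(-1, 3), Pow(12, Rational(1, 2))) = Mul(Rational(-1, 3), Mul(2, Pow(3, Rational(1, 2)))) = Mul(Rational(-2, 3), Pow(3, Rational(1, 2))) ≈ -1.1547)
j = -6
Function('L')(Q) = Rational(-3, 4) (Function('L')(Q) = Mul(-6, Pow(8, -1)) = Mul(-6, Rational(1, 8)) = Rational(-3, 4))
Add(Function('L')(O), Mul(-19, 24)) = Add(Rational(-3, 4), Mul(-19, 24)) = Add(Rational(-3, 4), -456) = Rational(-1827, 4)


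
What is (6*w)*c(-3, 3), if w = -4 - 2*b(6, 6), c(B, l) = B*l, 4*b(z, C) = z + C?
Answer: 540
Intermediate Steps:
b(z, C) = C/4 + z/4 (b(z, C) = (z + C)/4 = (C + z)/4 = C/4 + z/4)
w = -10 (w = -4 - 2*((¼)*6 + (¼)*6) = -4 - 2*(3/2 + 3/2) = -4 - 2*3 = -4 - 6 = -10)
(6*w)*c(-3, 3) = (6*(-10))*(-3*3) = -60*(-9) = 540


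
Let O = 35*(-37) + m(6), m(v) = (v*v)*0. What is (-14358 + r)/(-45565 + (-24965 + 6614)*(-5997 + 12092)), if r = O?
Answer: 15653/111894910 ≈ 0.00013989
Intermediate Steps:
m(v) = 0 (m(v) = v²*0 = 0)
O = -1295 (O = 35*(-37) + 0 = -1295 + 0 = -1295)
r = -1295
(-14358 + r)/(-45565 + (-24965 + 6614)*(-5997 + 12092)) = (-14358 - 1295)/(-45565 + (-24965 + 6614)*(-5997 + 12092)) = -15653/(-45565 - 18351*6095) = -15653/(-45565 - 111849345) = -15653/(-111894910) = -15653*(-1/111894910) = 15653/111894910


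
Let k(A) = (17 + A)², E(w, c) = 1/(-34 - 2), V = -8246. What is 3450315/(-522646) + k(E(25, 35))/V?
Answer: -18533998137203/2792710817568 ≈ -6.6366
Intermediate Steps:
E(w, c) = -1/36 (E(w, c) = 1/(-36) = -1/36)
3450315/(-522646) + k(E(25, 35))/V = 3450315/(-522646) + (17 - 1/36)²/(-8246) = 3450315*(-1/522646) + (611/36)²*(-1/8246) = -3450315/522646 + (373321/1296)*(-1/8246) = -3450315/522646 - 373321/10686816 = -18533998137203/2792710817568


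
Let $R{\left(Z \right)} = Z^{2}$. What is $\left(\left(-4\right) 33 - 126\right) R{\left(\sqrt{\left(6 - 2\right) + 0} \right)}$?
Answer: $-1032$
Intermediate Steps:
$\left(\left(-4\right) 33 - 126\right) R{\left(\sqrt{\left(6 - 2\right) + 0} \right)} = \left(\left(-4\right) 33 - 126\right) \left(\sqrt{\left(6 - 2\right) + 0}\right)^{2} = \left(-132 - 126\right) \left(\sqrt{\left(6 - 2\right) + 0}\right)^{2} = - 258 \left(\sqrt{4 + 0}\right)^{2} = - 258 \left(\sqrt{4}\right)^{2} = - 258 \cdot 2^{2} = \left(-258\right) 4 = -1032$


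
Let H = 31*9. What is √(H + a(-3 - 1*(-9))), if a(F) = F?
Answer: √285 ≈ 16.882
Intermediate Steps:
H = 279
√(H + a(-3 - 1*(-9))) = √(279 + (-3 - 1*(-9))) = √(279 + (-3 + 9)) = √(279 + 6) = √285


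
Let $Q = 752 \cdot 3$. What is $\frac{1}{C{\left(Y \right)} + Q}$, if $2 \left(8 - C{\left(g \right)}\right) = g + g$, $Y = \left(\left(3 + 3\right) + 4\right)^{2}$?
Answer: $\frac{1}{2164} \approx 0.00046211$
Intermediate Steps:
$Y = 100$ ($Y = \left(6 + 4\right)^{2} = 10^{2} = 100$)
$C{\left(g \right)} = 8 - g$ ($C{\left(g \right)} = 8 - \frac{g + g}{2} = 8 - \frac{2 g}{2} = 8 - g$)
$Q = 2256$
$\frac{1}{C{\left(Y \right)} + Q} = \frac{1}{\left(8 - 100\right) + 2256} = \frac{1}{-92 + 2256} = \frac{1}{2164}$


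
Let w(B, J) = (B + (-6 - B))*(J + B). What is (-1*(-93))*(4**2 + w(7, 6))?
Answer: -5766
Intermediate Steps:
w(B, J) = -6*B - 6*J (w(B, J) = -6*(B + J) = -6*B - 6*J)
(-1*(-93))*(4**2 + w(7, 6)) = (-1*(-93))*(4**2 + (-6*7 - 6*6)) = 93*(16 + (-42 - 36)) = 93*(16 - 78) = 93*(-62) = -5766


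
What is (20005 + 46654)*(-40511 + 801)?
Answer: -2647028890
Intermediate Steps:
(20005 + 46654)*(-40511 + 801) = 66659*(-39710) = -2647028890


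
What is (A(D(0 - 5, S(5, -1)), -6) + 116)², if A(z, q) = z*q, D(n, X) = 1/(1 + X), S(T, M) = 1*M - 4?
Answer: 55225/4 ≈ 13806.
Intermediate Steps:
S(T, M) = -4 + M (S(T, M) = M - 4 = -4 + M)
A(z, q) = q*z
(A(D(0 - 5, S(5, -1)), -6) + 116)² = (-6/(1 + (-4 - 1)) + 116)² = (-6/(1 - 5) + 116)² = (-6/(-4) + 116)² = (-6*(-¼) + 116)² = (3/2 + 116)² = (235/2)² = 55225/4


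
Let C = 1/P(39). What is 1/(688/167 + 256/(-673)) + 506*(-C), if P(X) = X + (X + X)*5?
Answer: -14949263/16390608 ≈ -0.91206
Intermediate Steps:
P(X) = 11*X (P(X) = X + (2*X)*5 = X + 10*X = 11*X)
C = 1/429 (C = 1/(11*39) = 1/429 ≈ 0.0023310)
1/(688/167 + 256/(-673)) + 506*(-C) = 1/(688/167 + 256/(-673)) + 506*(-1*1/429) = 1/(688*(1/167) + 256*(-1/673)) + 506*(-1/429) = 1/(688/167 - 256/673) - 46/39 = 1/(420272/112391) - 46/39 = 112391/420272 - 46/39 = -14949263/16390608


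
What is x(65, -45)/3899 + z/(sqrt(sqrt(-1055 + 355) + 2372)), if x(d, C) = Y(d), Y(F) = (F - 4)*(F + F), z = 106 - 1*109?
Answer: 7930/3899 - 3*sqrt(2)/(2*sqrt(1186 + 5*I*sqrt(7))) ≈ 1.9723 + 0.00034351*I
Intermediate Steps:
z = -3 (z = 106 - 109 = -3)
Y(F) = 2*F*(-4 + F) (Y(F) = (-4 + F)*(2*F) = 2*F*(-4 + F))
x(d, C) = 2*d*(-4 + d)
x(65, -45)/3899 + z/(sqrt(sqrt(-1055 + 355) + 2372)) = (2*65*(-4 + 65))/3899 - 3/sqrt(sqrt(-1055 + 355) + 2372) = (2*65*61)*(1/3899) - 3/sqrt(sqrt(-700) + 2372) = 7930*(1/3899) - 3/sqrt(10*I*sqrt(7) + 2372) = 7930/3899 - 3/sqrt(2372 + 10*I*sqrt(7))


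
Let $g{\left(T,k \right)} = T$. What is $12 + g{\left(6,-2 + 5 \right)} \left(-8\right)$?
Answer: $-36$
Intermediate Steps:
$12 + g{\left(6,-2 + 5 \right)} \left(-8\right) = 12 + 6 \left(-8\right) = 12 - 48 = -36$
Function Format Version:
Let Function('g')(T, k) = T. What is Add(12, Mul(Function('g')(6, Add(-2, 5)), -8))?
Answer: -36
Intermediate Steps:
Add(12, Mul(Function('g')(6, Add(-2, 5)), -8)) = Add(12, Mul(6, -8)) = Add(12, -48) = -36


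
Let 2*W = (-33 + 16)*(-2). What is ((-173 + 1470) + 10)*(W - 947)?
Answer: -1215510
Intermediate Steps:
W = 17 (W = ((-33 + 16)*(-2))/2 = (-17*(-2))/2 = (1/2)*34 = 17)
((-173 + 1470) + 10)*(W - 947) = ((-173 + 1470) + 10)*(17 - 947) = (1297 + 10)*(-930) = 1307*(-930) = -1215510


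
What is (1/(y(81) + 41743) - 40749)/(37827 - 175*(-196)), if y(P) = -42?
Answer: -1699274048/3007768027 ≈ -0.56496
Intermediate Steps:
(1/(y(81) + 41743) - 40749)/(37827 - 175*(-196)) = (1/(-42 + 41743) - 40749)/(37827 - 175*(-196)) = (1/41701 - 40749)/(37827 + 34300) = (1/41701 - 40749)/72127 = -1699274048/41701*1/72127 = -1699274048/3007768027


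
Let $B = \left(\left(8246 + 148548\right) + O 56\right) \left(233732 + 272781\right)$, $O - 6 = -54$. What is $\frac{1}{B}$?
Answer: $\frac{1}{78056692378} \approx 1.2811 \cdot 10^{-11}$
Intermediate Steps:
$O = -48$ ($O = 6 - 54 = -48$)
$B = 78056692378$ ($B = \left(\left(8246 + 148548\right) - 2688\right) \left(233732 + 272781\right) = \left(156794 - 2688\right) 506513 = 154106 \cdot 506513 = 78056692378$)
$\frac{1}{B} = \frac{1}{78056692378}$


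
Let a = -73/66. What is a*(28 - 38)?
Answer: 365/33 ≈ 11.061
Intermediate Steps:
a = -73/66 (a = -73*1/66 = -73/66 ≈ -1.1061)
a*(28 - 38) = -73*(28 - 38)/66 = -73/66*(-10) = 365/33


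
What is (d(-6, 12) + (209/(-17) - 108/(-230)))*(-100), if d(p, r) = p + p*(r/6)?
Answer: 1166140/391 ≈ 2982.5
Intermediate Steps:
d(p, r) = p + p*r/6 (d(p, r) = p + p*(r*(⅙)) = p + p*(r/6) = p + p*r/6)
(d(-6, 12) + (209/(-17) - 108/(-230)))*(-100) = ((⅙)*(-6)*(6 + 12) + (209/(-17) - 108/(-230)))*(-100) = ((⅙)*(-6)*18 + (209*(-1/17) - 108*(-1/230)))*(-100) = (-18 + (-209/17 + 54/115))*(-100) = (-18 - 23117/1955)*(-100) = -58307/1955*(-100) = 1166140/391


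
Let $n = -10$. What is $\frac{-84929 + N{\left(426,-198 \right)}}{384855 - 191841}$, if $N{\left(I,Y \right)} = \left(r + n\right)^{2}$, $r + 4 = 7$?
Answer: $- \frac{42440}{96507} \approx -0.43976$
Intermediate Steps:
$r = 3$ ($r = -4 + 7 = 3$)
$N{\left(I,Y \right)} = 49$ ($N{\left(I,Y \right)} = \left(3 - 10\right)^{2} = \left(-7\right)^{2} = 49$)
$\frac{-84929 + N{\left(426,-198 \right)}}{384855 - 191841} = \frac{-84929 + 49}{384855 - 191841} = - \frac{84880}{193014} = \left(-84880\right) \frac{1}{193014} = - \frac{42440}{96507}$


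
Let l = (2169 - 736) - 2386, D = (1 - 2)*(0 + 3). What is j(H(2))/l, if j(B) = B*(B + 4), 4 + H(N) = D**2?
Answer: -45/953 ≈ -0.047219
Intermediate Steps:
D = -3 (D = -1*3 = -3)
H(N) = 5 (H(N) = -4 + (-3)**2 = -4 + 9 = 5)
j(B) = B*(4 + B)
l = -953 (l = 1433 - 2386 = -953)
j(H(2))/l = (5*(4 + 5))/(-953) = (5*9)*(-1/953) = 45*(-1/953) = -45/953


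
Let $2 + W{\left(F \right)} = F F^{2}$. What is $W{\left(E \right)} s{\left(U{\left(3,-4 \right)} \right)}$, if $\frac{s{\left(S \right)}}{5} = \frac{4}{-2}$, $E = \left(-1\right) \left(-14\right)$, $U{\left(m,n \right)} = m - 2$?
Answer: $-27420$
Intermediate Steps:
$U{\left(m,n \right)} = -2 + m$
$E = 14$
$s{\left(S \right)} = -10$ ($s{\left(S \right)} = 5 \frac{4}{-2} = 5 \cdot 4 \left(- \frac{1}{2}\right) = 5 \left(-2\right) = -10$)
$W{\left(F \right)} = -2 + F^{3}$ ($W{\left(F \right)} = -2 + F F^{2} = -2 + F^{3}$)
$W{\left(E \right)} s{\left(U{\left(3,-4 \right)} \right)} = \left(-2 + 14^{3}\right) \left(-10\right) = \left(-2 + 2744\right) \left(-10\right) = 2742 \left(-10\right) = -27420$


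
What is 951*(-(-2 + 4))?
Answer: -1902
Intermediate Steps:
951*(-(-2 + 4)) = 951*(-1*2) = 951*(-2) = -1902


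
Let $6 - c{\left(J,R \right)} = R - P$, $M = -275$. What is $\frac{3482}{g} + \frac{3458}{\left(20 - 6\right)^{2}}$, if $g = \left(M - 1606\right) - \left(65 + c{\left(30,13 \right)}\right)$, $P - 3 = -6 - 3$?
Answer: $\frac{428703}{27062} \approx 15.842$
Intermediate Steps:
$P = -6$ ($P = 3 - 9 = -6$)
$c{\left(J,R \right)} = - R$ ($c{\left(J,R \right)} = 6 - \left(R - -6\right) = 6 - \left(R + 6\right) = 6 - \left(6 + R\right) = - R$)
$g = -1933$ ($g = \left(-275 - 1606\right) - \left(65 - 13\right) = -1881 - 52 = -1933$)
$\frac{3482}{g} + \frac{3458}{\left(20 - 6\right)^{2}} = \frac{3482}{-1933} + \frac{3458}{\left(20 - 6\right)^{2}} = 3482 \left(- \frac{1}{1933}\right) + \frac{3458}{14^{2}} = - \frac{3482}{1933} + \frac{3458}{196} = - \frac{3482}{1933} + 3458 \cdot \frac{1}{196} = - \frac{3482}{1933} + \frac{247}{14} = \frac{428703}{27062}$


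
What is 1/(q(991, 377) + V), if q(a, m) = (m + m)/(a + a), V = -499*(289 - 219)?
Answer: -991/34615253 ≈ -2.8629e-5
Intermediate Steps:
V = -34930 (V = -499*70 = -34930)
q(a, m) = m/a (q(a, m) = (2*m)/((2*a)) = (2*m)*(1/(2*a)) = m/a)
1/(q(991, 377) + V) = 1/(377/991 - 34930) = 1/(-34615253/991) = -991/34615253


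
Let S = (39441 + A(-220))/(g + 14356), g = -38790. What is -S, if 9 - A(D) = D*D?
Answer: -4475/12217 ≈ -0.36629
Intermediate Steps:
A(D) = 9 - D² (A(D) = 9 - D*D = 9 - D²)
S = 4475/12217 (S = (39441 + (9 - 1*(-220)²))/(-38790 + 14356) = (39441 + (9 - 1*48400))/(-24434) = (39441 + (9 - 48400))*(-1/24434) = (39441 - 48391)*(-1/24434) = -8950*(-1/24434) = 4475/12217 ≈ 0.36629)
-S = -1*4475/12217 = -4475/12217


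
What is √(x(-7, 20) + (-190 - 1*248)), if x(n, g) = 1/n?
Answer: I*√21469/7 ≈ 20.932*I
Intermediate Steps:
√(x(-7, 20) + (-190 - 1*248)) = √(1/(-7) + (-190 - 1*248)) = √(-⅐ + (-190 - 248)) = √(-⅐ - 438) = √(-3067/7) = I*√21469/7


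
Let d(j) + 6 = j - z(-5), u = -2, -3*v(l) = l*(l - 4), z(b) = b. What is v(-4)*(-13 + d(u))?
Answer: 512/3 ≈ 170.67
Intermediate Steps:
v(l) = -l*(-4 + l)/3 (v(l) = -l*(l - 4)/3 = -l*(-4 + l)/3)
d(j) = -1 + j (d(j) = -6 + (j - 1*(-5)) = -6 + (j + 5) = -6 + (5 + j) = -1 + j)
v(-4)*(-13 + d(u)) = ((1/3)*(-4)*(4 - 1*(-4)))*(-13 + (-1 - 2)) = ((1/3)*(-4)*(4 + 4))*(-13 - 3) = ((1/3)*(-4)*8)*(-16) = -32/3*(-16) = 512/3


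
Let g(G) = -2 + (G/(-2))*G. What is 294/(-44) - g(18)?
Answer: 3461/22 ≈ 157.32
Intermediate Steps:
g(G) = -2 - G²/2 (g(G) = -2 + (G*(-½))*G = -2 + (-G/2)*G = -2 - G²/2)
294/(-44) - g(18) = 294/(-44) - (-2 - ½*18²) = 294*(-1/44) - (-2 - ½*324) = -147/22 - (-2 - 162) = -147/22 - 1*(-164) = -147/22 + 164 = 3461/22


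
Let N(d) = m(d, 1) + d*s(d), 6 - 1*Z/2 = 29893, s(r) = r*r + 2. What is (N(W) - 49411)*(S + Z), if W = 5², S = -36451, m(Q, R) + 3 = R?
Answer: 3246439050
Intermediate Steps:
m(Q, R) = -3 + R
s(r) = 2 + r² (s(r) = r² + 2 = 2 + r²)
W = 25
Z = -59774 (Z = 12 - 2*29893 = 12 - 59786 = -59774)
N(d) = -2 + d*(2 + d²) (N(d) = (-3 + 1) + d*(2 + d²) = -2 + d*(2 + d²))
(N(W) - 49411)*(S + Z) = ((-2 + 25*(2 + 25²)) - 49411)*(-36451 - 59774) = ((-2 + 25*(2 + 625)) - 49411)*(-96225) = ((-2 + 25*627) - 49411)*(-96225) = ((-2 + 15675) - 49411)*(-96225) = (15673 - 49411)*(-96225) = -33738*(-96225) = 3246439050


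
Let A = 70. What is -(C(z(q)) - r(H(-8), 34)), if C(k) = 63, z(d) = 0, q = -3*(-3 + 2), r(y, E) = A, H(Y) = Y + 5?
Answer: 7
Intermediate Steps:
H(Y) = 5 + Y
r(y, E) = 70
q = 3 (q = -3*(-1) = 3)
-(C(z(q)) - r(H(-8), 34)) = -(63 - 1*70) = -(63 - 70) = -1*(-7) = 7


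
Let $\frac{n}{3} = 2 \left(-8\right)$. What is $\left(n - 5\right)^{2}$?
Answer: $2809$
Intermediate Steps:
$n = -48$ ($n = 3 \cdot 2 \left(-8\right) = 3 \left(-16\right) = -48$)
$\left(n - 5\right)^{2} = \left(-48 - 5\right)^{2} = \left(-53\right)^{2} = 2809$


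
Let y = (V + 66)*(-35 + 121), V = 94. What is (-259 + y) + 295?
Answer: 13796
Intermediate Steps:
y = 13760 (y = (94 + 66)*(-35 + 121) = 160*86 = 13760)
(-259 + y) + 295 = (-259 + 13760) + 295 = 13501 + 295 = 13796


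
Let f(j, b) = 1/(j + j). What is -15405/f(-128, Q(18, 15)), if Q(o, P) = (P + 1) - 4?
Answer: 3943680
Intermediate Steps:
Q(o, P) = -3 + P (Q(o, P) = (1 + P) - 4 = -3 + P)
f(j, b) = 1/(2*j)
-15405/f(-128, Q(18, 15)) = -15405/((½)/(-128)) = -15405/((½)*(-1/128)) = -15405/(-1/256) = -15405*(-256) = 3943680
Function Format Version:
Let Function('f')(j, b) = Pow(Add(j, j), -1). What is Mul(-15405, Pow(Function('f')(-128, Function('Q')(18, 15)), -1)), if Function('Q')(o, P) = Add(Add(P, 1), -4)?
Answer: 3943680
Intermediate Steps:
Function('Q')(o, P) = Add(-3, P) (Function('Q')(o, P) = Add(Add(1, P), -4) = Add(-3, P))
Function('f')(j, b) = Mul(Rational(1, 2), Pow(j, -1)) (Function('f')(j, b) = Pow(Mul(2, j), -1) = Mul(Rational(1, 2), Pow(j, -1)))
Mul(-15405, Pow(Function('f')(-128, Function('Q')(18, 15)), -1)) = Mul(-15405, Pow(Mul(Rational(1, 2), Pow(-128, -1)), -1)) = Mul(-15405, Pow(Mul(Rational(1, 2), Rational(-1, 128)), -1)) = Mul(-15405, Pow(Rational(-1, 256), -1)) = Mul(-15405, -256) = 3943680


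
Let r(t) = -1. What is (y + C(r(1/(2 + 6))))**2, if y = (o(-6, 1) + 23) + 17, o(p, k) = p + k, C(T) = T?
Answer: 1156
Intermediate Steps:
o(p, k) = k + p
y = 35 (y = ((1 - 6) + 23) + 17 = (-5 + 23) + 17 = 18 + 17 = 35)
(y + C(r(1/(2 + 6))))**2 = (35 - 1)**2 = 34**2 = 1156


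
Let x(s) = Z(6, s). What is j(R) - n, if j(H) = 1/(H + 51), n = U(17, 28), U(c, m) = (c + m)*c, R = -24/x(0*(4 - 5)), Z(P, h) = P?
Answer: -35954/47 ≈ -764.98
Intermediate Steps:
x(s) = 6
R = -4 (R = -24/6 = -24*⅙ = -4)
U(c, m) = c*(c + m)
n = 765 (n = 17*(17 + 28) = 17*45 = 765)
j(H) = 1/(51 + H)
j(R) - n = 1/(51 - 4) - 1*765 = 1/47 - 765 = -35954/47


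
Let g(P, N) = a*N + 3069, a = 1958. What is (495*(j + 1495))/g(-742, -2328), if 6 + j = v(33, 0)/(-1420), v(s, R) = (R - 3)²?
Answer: -6343113/39201940 ≈ -0.16181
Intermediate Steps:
v(s, R) = (-3 + R)²
g(P, N) = 3069 + 1958*N (g(P, N) = 1958*N + 3069 = 3069 + 1958*N)
j = -8529/1420 (j = -6 + (-3 + 0)²/(-1420) = -6 + (-3)²*(-1/1420) = -6 + 9*(-1/1420) = -6 - 9/1420 = -8529/1420 ≈ -6.0063)
(495*(j + 1495))/g(-742, -2328) = (495*(-8529/1420 + 1495))/(3069 + 1958*(-2328)) = (495*(2114371/1420))/(3069 - 4558224) = (209322729/284)/(-4555155) = (209322729/284)*(-1/4555155) = -6343113/39201940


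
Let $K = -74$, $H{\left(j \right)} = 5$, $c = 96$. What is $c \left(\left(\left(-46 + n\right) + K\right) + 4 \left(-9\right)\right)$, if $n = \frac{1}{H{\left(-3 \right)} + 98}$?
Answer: $- \frac{1542432}{103} \approx -14975.0$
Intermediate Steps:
$n = \frac{1}{103}$ ($n = \frac{1}{5 + 98} = \frac{1}{103} \approx 0.0097087$)
$c \left(\left(\left(-46 + n\right) + K\right) + 4 \left(-9\right)\right) = 96 \left(\left(\left(-46 + \frac{1}{103}\right) - 74\right) + 4 \left(-9\right)\right) = 96 \left(\left(- \frac{4737}{103} - 74\right) - 36\right) = 96 \left(- \frac{12359}{103} - 36\right) = 96 \left(- \frac{16067}{103}\right) = - \frac{1542432}{103}$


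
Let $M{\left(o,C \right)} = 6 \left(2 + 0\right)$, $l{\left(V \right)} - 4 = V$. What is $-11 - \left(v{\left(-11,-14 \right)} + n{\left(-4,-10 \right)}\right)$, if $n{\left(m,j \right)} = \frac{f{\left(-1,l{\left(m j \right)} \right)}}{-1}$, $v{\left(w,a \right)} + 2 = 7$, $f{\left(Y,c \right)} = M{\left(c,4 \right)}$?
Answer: $-4$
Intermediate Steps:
$l{\left(V \right)} = 4 + V$
$M{\left(o,C \right)} = 12$ ($M{\left(o,C \right)} = 6 \cdot 2 = 12$)
$f{\left(Y,c \right)} = 12$
$v{\left(w,a \right)} = 5$ ($v{\left(w,a \right)} = -2 + 7 = 5$)
$n{\left(m,j \right)} = -12$ ($n{\left(m,j \right)} = \frac{12}{-1} = 12 \left(-1\right) = -12$)
$-11 - \left(v{\left(-11,-14 \right)} + n{\left(-4,-10 \right)}\right) = -11 - \left(5 - 12\right) = -11 - -7 = -11 + 7 = -4$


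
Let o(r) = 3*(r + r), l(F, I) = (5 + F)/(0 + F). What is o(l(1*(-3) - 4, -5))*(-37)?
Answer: -444/7 ≈ -63.429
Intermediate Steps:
l(F, I) = (5 + F)/F
o(r) = 6*r (o(r) = 3*(2*r) = 6*r)
o(l(1*(-3) - 4, -5))*(-37) = (6*((5 + (1*(-3) - 4))/(1*(-3) - 4)))*(-37) = (6*((5 + (-3 - 4))/(-3 - 4)))*(-37) = (6*((5 - 7)/(-7)))*(-37) = (6*(-1/7*(-2)))*(-37) = (6*(2/7))*(-37) = (12/7)*(-37) = -444/7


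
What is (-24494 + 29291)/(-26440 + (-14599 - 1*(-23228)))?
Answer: -533/1979 ≈ -0.26933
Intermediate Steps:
(-24494 + 29291)/(-26440 + (-14599 - 1*(-23228))) = 4797/(-26440 + (-14599 + 23228)) = 4797/(-26440 + 8629) = 4797/(-17811) = 4797*(-1/17811) = -533/1979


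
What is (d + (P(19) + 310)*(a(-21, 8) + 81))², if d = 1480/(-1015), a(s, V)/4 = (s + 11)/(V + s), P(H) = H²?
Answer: 22164349516595521/6964321 ≈ 3.1826e+9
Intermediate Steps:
a(s, V) = 4*(11 + s)/(V + s) (a(s, V) = 4*((s + 11)/(V + s)) = 4*((11 + s)/(V + s)) = 4*(11 + s)/(V + s))
d = -296/203 (d = 1480*(-1/1015) = -296/203 ≈ -1.4581)
(d + (P(19) + 310)*(a(-21, 8) + 81))² = (-296/203 + (19² + 310)*(4*(11 - 21)/(8 - 21) + 81))² = (-296/203 + (361 + 310)*(4*(-10)/(-13) + 81))² = (-296/203 + 671*(4*(-1/13)*(-10) + 81))² = (-296/203 + 671*(40/13 + 81))² = (-296/203 + 671*(1093/13))² = (-296/203 + 733403/13)² = (148876961/2639)² = 22164349516595521/6964321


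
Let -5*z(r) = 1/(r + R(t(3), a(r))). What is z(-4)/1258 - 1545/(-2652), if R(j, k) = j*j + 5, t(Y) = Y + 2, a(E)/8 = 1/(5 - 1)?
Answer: 47637/81770 ≈ 0.58257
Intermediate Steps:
a(E) = 2 (a(E) = 8/(5 - 1) = 8/4 = 8*(¼) = 2)
t(Y) = 2 + Y
R(j, k) = 5 + j² (R(j, k) = j² + 5 = 5 + j²)
z(r) = -1/(5*(30 + r)) (z(r) = -1/(5*(r + (5 + (2 + 3)²))) = -1/(5*(r + (5 + 5²))) = -1/(5*(r + (5 + 25))) = -1/(5*(r + 30)) = -1/(5*(30 + r)))
z(-4)/1258 - 1545/(-2652) = -1/(150 + 5*(-4))/1258 - 1545/(-2652) = -1/(150 - 20)*(1/1258) - 1545*(-1/2652) = -1/130*(1/1258) + 515/884 = -1*1/130*(1/1258) + 515/884 = -1/130*1/1258 + 515/884 = -1/163540 + 515/884 = 47637/81770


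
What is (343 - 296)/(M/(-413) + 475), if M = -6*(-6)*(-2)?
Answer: 19411/196247 ≈ 0.098911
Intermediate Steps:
M = -72 (M = 36*(-2) = -72)
(343 - 296)/(M/(-413) + 475) = (343 - 296)/(-72/(-413) + 475) = 47/(-72*(-1/413) + 475) = 47/(72/413 + 475) = 47/(196247/413) = 47*(413/196247) = 19411/196247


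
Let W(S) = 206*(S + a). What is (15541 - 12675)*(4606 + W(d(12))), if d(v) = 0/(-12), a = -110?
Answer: -51742764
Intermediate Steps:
d(v) = 0 (d(v) = 0*(-1/12) = 0)
W(S) = -22660 + 206*S (W(S) = 206*(S - 110) = 206*(-110 + S) = -22660 + 206*S)
(15541 - 12675)*(4606 + W(d(12))) = (15541 - 12675)*(4606 + (-22660 + 206*0)) = 2866*(4606 + (-22660 + 0)) = 2866*(4606 - 22660) = 2866*(-18054) = -51742764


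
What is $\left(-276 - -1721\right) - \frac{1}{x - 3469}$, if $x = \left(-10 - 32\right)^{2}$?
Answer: $\frac{2463726}{1705} \approx 1445.0$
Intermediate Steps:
$x = 1764$ ($x = \left(-42\right)^{2} = 1764$)
$\left(-276 - -1721\right) - \frac{1}{x - 3469} = \left(-276 - -1721\right) - \frac{1}{1764 - 3469} = \left(-276 + 1721\right) - \frac{1}{-1705} = 1445 - - \frac{1}{1705} = 1445 + \frac{1}{1705} = \frac{2463726}{1705}$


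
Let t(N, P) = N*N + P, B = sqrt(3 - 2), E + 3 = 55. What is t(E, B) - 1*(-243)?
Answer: 2948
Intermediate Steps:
E = 52 (E = -3 + 55 = 52)
B = 1 (B = sqrt(1) = 1)
t(N, P) = P + N**2 (t(N, P) = N**2 + P = P + N**2)
t(E, B) - 1*(-243) = (1 + 52**2) - 1*(-243) = (1 + 2704) + 243 = 2705 + 243 = 2948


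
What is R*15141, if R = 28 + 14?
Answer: 635922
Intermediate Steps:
R = 42
R*15141 = 42*15141 = 635922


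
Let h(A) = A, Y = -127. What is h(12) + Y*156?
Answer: -19800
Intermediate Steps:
h(12) + Y*156 = 12 - 127*156 = 12 - 19812 = -19800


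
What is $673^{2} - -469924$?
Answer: $922853$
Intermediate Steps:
$673^{2} - -469924 = 452929 + 469924 = 922853$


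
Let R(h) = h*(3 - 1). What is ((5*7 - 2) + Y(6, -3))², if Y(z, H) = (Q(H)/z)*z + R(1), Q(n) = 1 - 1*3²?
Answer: 729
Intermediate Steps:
R(h) = 2*h (R(h) = h*2 = 2*h)
Q(n) = -8 (Q(n) = 1 - 1*9 = 1 - 9 = -8)
Y(z, H) = -6 (Y(z, H) = (-8/z)*z + 2*1 = -8 + 2 = -6)
((5*7 - 2) + Y(6, -3))² = ((5*7 - 2) - 6)² = ((35 - 2) - 6)² = (33 - 6)² = 27² = 729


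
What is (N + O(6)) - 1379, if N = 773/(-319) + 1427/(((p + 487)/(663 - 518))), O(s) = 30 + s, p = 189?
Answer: -224126555/215644 ≈ -1039.3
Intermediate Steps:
N = 65483337/215644 (N = 773/(-319) + 1427/(((189 + 487)/(663 - 518))) = 773*(-1/319) + 1427/((676/145)) = -773/319 + 1427/((676*(1/145))) = -773/319 + 1427/(676/145) = -773/319 + 1427*(145/676) = -773/319 + 206915/676 = 65483337/215644 ≈ 303.66)
(N + O(6)) - 1379 = (65483337/215644 + (30 + 6)) - 1379 = (65483337/215644 + 36) - 1379 = 73246521/215644 - 1379 = -224126555/215644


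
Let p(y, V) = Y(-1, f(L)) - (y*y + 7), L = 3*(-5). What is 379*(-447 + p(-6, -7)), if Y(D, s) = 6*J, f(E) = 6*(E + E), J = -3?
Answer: -192532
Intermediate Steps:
L = -15
f(E) = 12*E (f(E) = 6*(2*E) = 12*E)
Y(D, s) = -18 (Y(D, s) = 6*(-3) = -18)
p(y, V) = -25 - y**2 (p(y, V) = -18 - (y*y + 7) = -18 - (y**2 + 7) = -18 - (7 + y**2) = -18 + (-7 - y**2) = -25 - y**2)
379*(-447 + p(-6, -7)) = 379*(-447 + (-25 - 1*(-6)**2)) = 379*(-447 + (-25 - 1*36)) = 379*(-447 + (-25 - 36)) = 379*(-447 - 61) = 379*(-508) = -192532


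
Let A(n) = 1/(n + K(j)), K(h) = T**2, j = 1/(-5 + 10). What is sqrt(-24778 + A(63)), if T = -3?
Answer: I*sqrt(3568030)/12 ≈ 157.41*I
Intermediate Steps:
j = 1/5 ≈ 0.20000
K(h) = 9 (K(h) = (-3)**2 = 9)
A(n) = 1/(9 + n) (A(n) = 1/(n + 9) = 1/(9 + n))
sqrt(-24778 + A(63)) = sqrt(-24778 + 1/(9 + 63)) = sqrt(-24778 + 1/72) = sqrt(-1784015/72) = I*sqrt(3568030)/12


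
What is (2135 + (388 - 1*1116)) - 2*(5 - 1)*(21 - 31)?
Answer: 1487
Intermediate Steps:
(2135 + (388 - 1*1116)) - 2*(5 - 1)*(21 - 31) = (2135 + (388 - 1116)) - 2*4*(-10) = (2135 - 728) - 8*(-10) = 1407 - 1*(-80) = 1407 + 80 = 1487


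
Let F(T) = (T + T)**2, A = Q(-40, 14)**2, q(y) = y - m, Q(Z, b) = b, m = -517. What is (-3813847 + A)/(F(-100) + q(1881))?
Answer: -3813651/42398 ≈ -89.949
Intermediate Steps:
q(y) = 517 + y (q(y) = y - 1*(-517) = y + 517 = 517 + y)
A = 196 (A = 14**2 = 196)
F(T) = 4*T**2 (F(T) = (2*T)**2 = 4*T**2)
(-3813847 + A)/(F(-100) + q(1881)) = (-3813847 + 196)/(4*(-100)**2 + (517 + 1881)) = -3813651/(4*10000 + 2398) = -3813651/(40000 + 2398) = -3813651/42398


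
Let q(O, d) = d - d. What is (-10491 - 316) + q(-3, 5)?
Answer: -10807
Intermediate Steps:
q(O, d) = 0
(-10491 - 316) + q(-3, 5) = (-10491 - 316) + 0 = -10807 + 0 = -10807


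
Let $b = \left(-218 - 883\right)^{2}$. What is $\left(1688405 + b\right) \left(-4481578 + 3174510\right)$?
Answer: $-3791289283208$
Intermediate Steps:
$b = 1212201$ ($b = \left(-1101\right)^{2} = 1212201$)
$\left(1688405 + b\right) \left(-4481578 + 3174510\right) = \left(1688405 + 1212201\right) \left(-4481578 + 3174510\right) = 2900606 \left(-1307068\right) = -3791289283208$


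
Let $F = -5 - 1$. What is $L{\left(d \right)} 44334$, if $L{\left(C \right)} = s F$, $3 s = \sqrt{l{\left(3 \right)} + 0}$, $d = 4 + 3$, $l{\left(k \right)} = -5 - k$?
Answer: $- 177336 i \sqrt{2} \approx - 2.5079 \cdot 10^{5} i$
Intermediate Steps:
$d = 7$
$F = -6$
$s = \frac{2 i \sqrt{2}}{3}$ ($s = \frac{\sqrt{\left(-5 - 3\right) + 0}}{3} = \frac{\sqrt{-8 + 0}}{3} = \frac{\sqrt{-8}}{3} = \frac{2 i \sqrt{2}}{3} \approx 0.94281 i$)
$L{\left(C \right)} = - 4 i \sqrt{2}$ ($L{\left(C \right)} = \frac{2 i \sqrt{2}}{3} \left(-6\right) = - 4 i \sqrt{2}$)
$L{\left(d \right)} 44334 = - 4 i \sqrt{2} \cdot 44334 = - 177336 i \sqrt{2}$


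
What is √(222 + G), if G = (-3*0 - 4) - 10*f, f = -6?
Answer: √278 ≈ 16.673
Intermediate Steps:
G = 56 (G = (-3*0 - 4) - 10*(-6) = (0 - 4) + 60 = -4 + 60 = 56)
√(222 + G) = √(222 + 56) = √278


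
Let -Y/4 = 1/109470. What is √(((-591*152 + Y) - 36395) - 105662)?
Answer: I*√694720945164495/54735 ≈ 481.55*I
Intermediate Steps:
Y = -2/54735 (Y = -4/109470 = -4*1/109470 = -2/54735 ≈ -3.6540e-5)
√(((-591*152 + Y) - 36395) - 105662) = √(((-591*152 - 2/54735) - 36395) - 105662) = √(((-89832 - 2/54735) - 36395) - 105662) = √((-4916954522/54735 - 36395) - 105662) = √(-6909034847/54735 - 105662) = √(-12692444417/54735) = I*√694720945164495/54735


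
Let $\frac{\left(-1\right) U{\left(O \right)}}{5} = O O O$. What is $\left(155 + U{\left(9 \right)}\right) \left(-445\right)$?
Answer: $1553050$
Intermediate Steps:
$U{\left(O \right)} = - 5 O^{3}$ ($U{\left(O \right)} = - 5 O O O = - 5 O^{2} O = - 5 O^{3}$)
$\left(155 + U{\left(9 \right)}\right) \left(-445\right) = \left(155 - 5 \cdot 9^{3}\right) \left(-445\right) = \left(155 - 3645\right) \left(-445\right) = \left(-3490\right) \left(-445\right) = 1553050$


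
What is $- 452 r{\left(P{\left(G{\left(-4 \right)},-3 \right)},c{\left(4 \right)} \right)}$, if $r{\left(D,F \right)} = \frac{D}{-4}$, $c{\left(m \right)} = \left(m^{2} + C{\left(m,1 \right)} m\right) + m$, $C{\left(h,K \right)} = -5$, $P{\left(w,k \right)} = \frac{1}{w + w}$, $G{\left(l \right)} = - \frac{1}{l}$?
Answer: $226$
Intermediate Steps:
$P{\left(w,k \right)} = \frac{1}{2 w}$
$c{\left(m \right)} = m^{2} - 4 m$ ($c{\left(m \right)} = \left(m^{2} - 5 m\right) + m = m^{2} - 4 m$)
$r{\left(D,F \right)} = - \frac{D}{4}$ ($r{\left(D,F \right)} = D \left(- \frac{1}{4}\right) = - \frac{D}{4}$)
$- 452 r{\left(P{\left(G{\left(-4 \right)},-3 \right)},c{\left(4 \right)} \right)} = - 452 \left(- \frac{\frac{1}{2} \frac{1}{\left(-1\right) \frac{1}{-4}}}{4}\right) = - 452 \left(- \frac{\frac{1}{2} \frac{1}{\left(-1\right) \left(- \frac{1}{4}\right)}}{4}\right) = - 452 \left(- \frac{\frac{1}{2} \frac{1}{\frac{1}{4}}}{4}\right) = - 452 \left(- \frac{\frac{1}{2} \cdot 4}{4}\right) = - 452 \left(\left(- \frac{1}{4}\right) 2\right) = \left(-452\right) \left(- \frac{1}{2}\right) = 226$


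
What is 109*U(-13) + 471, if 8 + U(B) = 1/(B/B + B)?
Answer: -4921/12 ≈ -410.08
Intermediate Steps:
U(B) = -8 + 1/(1 + B) (U(B) = -8 + 1/(B/B + B) = -8 + 1/(1 + B))
109*U(-13) + 471 = 109*((-7 - 8*(-13))/(1 - 13)) + 471 = 109*((-7 + 104)/(-12)) + 471 = 109*(-1/12*97) + 471 = 109*(-97/12) + 471 = -10573/12 + 471 = -4921/12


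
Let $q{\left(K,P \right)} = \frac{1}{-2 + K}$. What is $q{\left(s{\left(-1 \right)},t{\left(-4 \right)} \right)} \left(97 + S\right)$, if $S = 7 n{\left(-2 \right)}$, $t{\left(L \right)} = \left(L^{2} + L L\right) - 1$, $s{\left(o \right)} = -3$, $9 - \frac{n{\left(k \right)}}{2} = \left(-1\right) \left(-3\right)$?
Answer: $- \frac{181}{5} \approx -36.2$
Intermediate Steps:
$n{\left(k \right)} = 12$ ($n{\left(k \right)} = 18 - 2 \left(\left(-1\right) \left(-3\right)\right) = 18 - 6 = 12$)
$t{\left(L \right)} = -1 + 2 L^{2}$ ($t{\left(L \right)} = \left(L^{2} + L^{2}\right) - 1 = 2 L^{2} - 1 = -1 + 2 L^{2}$)
$S = 84$ ($S = 7 \cdot 12 = 84$)
$q{\left(s{\left(-1 \right)},t{\left(-4 \right)} \right)} \left(97 + S\right) = \frac{97 + 84}{-2 - 3} = \frac{1}{-5} \cdot 181 = \left(- \frac{1}{5}\right) 181 = - \frac{181}{5}$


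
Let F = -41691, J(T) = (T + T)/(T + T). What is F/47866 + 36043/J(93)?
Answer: 132707119/3682 ≈ 36042.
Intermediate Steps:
J(T) = 1 (J(T) = (2*T)/((2*T)) = (2*T)*(1/(2*T)) = 1)
F/47866 + 36043/J(93) = -41691/47866 + 36043/1 = -41691*1/47866 + 36043*1 = -3207/3682 + 36043 = 132707119/3682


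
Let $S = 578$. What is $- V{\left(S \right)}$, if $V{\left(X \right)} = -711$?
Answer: $711$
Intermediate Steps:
$- V{\left(S \right)} = \left(-1\right) \left(-711\right) = 711$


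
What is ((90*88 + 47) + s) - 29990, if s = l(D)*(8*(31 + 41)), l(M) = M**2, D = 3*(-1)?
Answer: -16839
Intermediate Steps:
D = -3
s = 5184 (s = (-3)**2*(8*(31 + 41)) = 9*(8*72) = 9*576 = 5184)
((90*88 + 47) + s) - 29990 = ((90*88 + 47) + 5184) - 29990 = ((7920 + 47) + 5184) - 29990 = (7967 + 5184) - 29990 = 13151 - 29990 = -16839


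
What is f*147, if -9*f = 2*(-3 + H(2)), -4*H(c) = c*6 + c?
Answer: 637/3 ≈ 212.33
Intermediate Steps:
H(c) = -7*c/4 (H(c) = -(c*6 + c)/4 = -(6*c + c)/4 = -7*c/4)
f = 13/9 (f = -2*(-3 - 7/4*2)/9 = -2*(-3 - 7/2)/9 = -2*(-13)/(9*2) = -⅑*(-13) = 13/9 ≈ 1.4444)
f*147 = (13/9)*147 = 637/3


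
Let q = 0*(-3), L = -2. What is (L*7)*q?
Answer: 0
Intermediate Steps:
q = 0
(L*7)*q = -2*7*0 = -14*0 = 0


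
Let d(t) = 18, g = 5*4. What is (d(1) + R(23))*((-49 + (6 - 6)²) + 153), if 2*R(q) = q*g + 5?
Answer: 26052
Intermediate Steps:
g = 20
R(q) = 5/2 + 10*q (R(q) = (q*20 + 5)/2 = (20*q + 5)/2 = (5 + 20*q)/2 = 5/2 + 10*q)
(d(1) + R(23))*((-49 + (6 - 6)²) + 153) = (18 + (5/2 + 10*23))*((-49 + (6 - 6)²) + 153) = (18 + (5/2 + 230))*((-49 + 0²) + 153) = (18 + 465/2)*((-49 + 0) + 153) = 501*(-49 + 153)/2 = (501/2)*104 = 26052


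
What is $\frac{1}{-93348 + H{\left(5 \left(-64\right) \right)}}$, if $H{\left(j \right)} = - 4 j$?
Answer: $- \frac{1}{92068} \approx -1.0862 \cdot 10^{-5}$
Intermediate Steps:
$\frac{1}{-93348 + H{\left(5 \left(-64\right) \right)}} = \frac{1}{-93348 - 4 \cdot 5 \left(-64\right)} = \frac{1}{-93348 - -1280} = \frac{1}{-93348 + 1280} = \frac{1}{-92068} = - \frac{1}{92068}$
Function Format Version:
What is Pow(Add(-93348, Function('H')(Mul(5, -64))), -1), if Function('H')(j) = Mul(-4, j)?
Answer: Rational(-1, 92068) ≈ -1.0862e-5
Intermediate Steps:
Pow(Add(-93348, Function('H')(Mul(5, -64))), -1) = Pow(Add(-93348, Mul(-4, Mul(5, -64))), -1) = Pow(Add(-93348, Mul(-4, -320)), -1) = Pow(Add(-93348, 1280), -1) = Pow(-92068, -1) = Rational(-1, 92068)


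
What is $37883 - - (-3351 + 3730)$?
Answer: $38262$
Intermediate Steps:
$37883 - - (-3351 + 3730) = 37883 - \left(-1\right) 379 = 37883 - -379 = 37883 + 379 = 38262$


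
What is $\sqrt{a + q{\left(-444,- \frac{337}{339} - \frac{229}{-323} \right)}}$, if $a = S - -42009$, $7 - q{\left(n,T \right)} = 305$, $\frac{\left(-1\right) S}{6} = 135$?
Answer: $\sqrt{40901} \approx 202.24$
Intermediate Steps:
$S = -810$ ($S = \left(-6\right) 135 = -810$)
$q{\left(n,T \right)} = -298$ ($q{\left(n,T \right)} = 7 - 305 = -298$)
$a = 41199$ ($a = -810 - -42009 = -810 + 42009 = 41199$)
$\sqrt{a + q{\left(-444,- \frac{337}{339} - \frac{229}{-323} \right)}} = \sqrt{41199 - 298} = \sqrt{40901}$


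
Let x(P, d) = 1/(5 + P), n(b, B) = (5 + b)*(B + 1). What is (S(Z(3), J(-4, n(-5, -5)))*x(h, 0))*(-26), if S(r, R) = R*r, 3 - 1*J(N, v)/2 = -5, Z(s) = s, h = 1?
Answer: -208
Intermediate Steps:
n(b, B) = (1 + B)*(5 + b) (n(b, B) = (5 + b)*(1 + B) = (1 + B)*(5 + b))
J(N, v) = 16 (J(N, v) = 6 - 2*(-5) = 6 + 10 = 16)
(S(Z(3), J(-4, n(-5, -5)))*x(h, 0))*(-26) = ((16*3)/(5 + 1))*(-26) = (48/6)*(-26) = (48*(1/6))*(-26) = 8*(-26) = -208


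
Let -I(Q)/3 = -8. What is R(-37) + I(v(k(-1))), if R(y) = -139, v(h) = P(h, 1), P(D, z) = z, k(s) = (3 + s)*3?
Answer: -115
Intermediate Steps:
k(s) = 9 + 3*s
v(h) = 1
I(Q) = 24 (I(Q) = -3*(-8) = 24)
R(-37) + I(v(k(-1))) = -139 + 24 = -115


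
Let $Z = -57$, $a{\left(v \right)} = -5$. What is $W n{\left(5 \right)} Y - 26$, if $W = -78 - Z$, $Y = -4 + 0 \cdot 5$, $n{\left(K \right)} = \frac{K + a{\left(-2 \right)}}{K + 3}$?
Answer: $-26$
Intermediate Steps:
$n{\left(K \right)} = \frac{-5 + K}{3 + K}$ ($n{\left(K \right)} = \frac{K - 5}{K + 3} = \frac{-5 + K}{3 + K}$)
$Y = -4$ ($Y = -4 + 0 = -4$)
$W = -21$ ($W = -78 - -57 = -78 + 57 = -21$)
$W n{\left(5 \right)} Y - 26 = - 21 \frac{-5 + 5}{3 + 5} \left(-4\right) - 26 = - 21 \cdot \frac{1}{8} \cdot 0 \left(-4\right) - 26 = - 21 \cdot 0 \left(-4\right) - 26 = \left(-21\right) 0 - 26 = 0 - 26 = -26$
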